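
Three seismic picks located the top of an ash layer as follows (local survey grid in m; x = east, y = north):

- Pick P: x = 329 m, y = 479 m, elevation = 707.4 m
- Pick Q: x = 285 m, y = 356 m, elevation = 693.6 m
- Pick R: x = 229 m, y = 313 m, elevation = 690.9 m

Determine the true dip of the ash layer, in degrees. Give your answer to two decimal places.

8.02°

Two edge vectors: Pick P→Pick Q = (-44, -123, -13.8), Pick P→Pick R = (-100, -166, -16.5).
Normal n = (Pick P→Pick Q) × (Pick P→Pick R) = (-261.3, 654, -4996).
So ∂z/∂x = −n_x/n_z = −0.05230 and ∂z/∂y = −n_y/n_z = 0.13090.
Gradient magnitude |∇z| = √(a² + b²) = √(0.00274 + 0.01714) = 0.14097.
True dip = arctan(0.14097) = 8.02°, dipping toward SSE (azimuth ≈ 158°).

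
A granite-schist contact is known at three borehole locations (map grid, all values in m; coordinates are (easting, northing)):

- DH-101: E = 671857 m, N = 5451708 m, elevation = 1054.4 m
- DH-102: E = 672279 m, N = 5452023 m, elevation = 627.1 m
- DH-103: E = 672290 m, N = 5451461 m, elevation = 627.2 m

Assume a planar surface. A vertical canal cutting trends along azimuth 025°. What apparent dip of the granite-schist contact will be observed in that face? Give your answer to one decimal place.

23.7°

Let the plane be z = a·E + b·N + c.
DH-102−DH-101: 422a + 315b = −427.3;  DH-103−DH-101: 433a − 247b = −427.2.
Solving gives a = −0.99785, b = −0.01971.
Unit vector along 025° is (sin 25°, cos 25°) = (0.4226, 0.9063).
Slope in that direction = a·(0.4226) + b·(0.9063) = −0.43957.
Apparent dip = arctan|0.43957| = 23.7° (true dip is 44.9°, so apparent ≤ true as expected).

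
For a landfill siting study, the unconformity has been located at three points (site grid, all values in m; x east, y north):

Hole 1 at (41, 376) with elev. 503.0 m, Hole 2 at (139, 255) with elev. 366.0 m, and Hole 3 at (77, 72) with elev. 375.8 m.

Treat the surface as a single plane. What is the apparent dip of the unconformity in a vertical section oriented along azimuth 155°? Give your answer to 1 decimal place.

Two edge vectors: Hole 1→Hole 2 = (98, -121, -137), Hole 1→Hole 3 = (36, -304, -127.2).
Normal n = (Hole 1→Hole 2) × (Hole 1→Hole 3) = (-26256.8, 7533.6, -25436).
So ∂z/∂x = −n_x/n_z = −1.03227 and ∂z/∂y = −n_y/n_z = 0.29618.
Unit vector along 155° is (sin 155°, cos 155°) = (0.4226, -0.9063).
Slope in that direction = a·(0.4226) + b·(-0.9063) = −0.70468.
Apparent dip = arctan|0.70468| = 35.2° (true dip is 47.0°, so apparent ≤ true as expected).

35.2°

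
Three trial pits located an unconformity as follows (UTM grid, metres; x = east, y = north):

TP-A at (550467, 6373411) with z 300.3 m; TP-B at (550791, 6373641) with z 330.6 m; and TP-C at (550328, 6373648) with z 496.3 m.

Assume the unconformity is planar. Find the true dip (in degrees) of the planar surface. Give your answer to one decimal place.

Two edge vectors: TP-A→TP-B = (324, 230, 30.3), TP-A→TP-C = (-139, 237, 196).
Normal n = (TP-A→TP-B) × (TP-A→TP-C) = (37898.9, -67715.7, 108758).
So ∂z/∂x = −n_x/n_z = −0.34847 and ∂z/∂y = −n_y/n_z = 0.62263.
Gradient magnitude |∇z| = √(a² + b²) = √(0.12143 + 0.38766) = 0.71351.
True dip = arctan(0.71351) = 35.5°, dipping toward SSE (azimuth ≈ 151°).

35.5°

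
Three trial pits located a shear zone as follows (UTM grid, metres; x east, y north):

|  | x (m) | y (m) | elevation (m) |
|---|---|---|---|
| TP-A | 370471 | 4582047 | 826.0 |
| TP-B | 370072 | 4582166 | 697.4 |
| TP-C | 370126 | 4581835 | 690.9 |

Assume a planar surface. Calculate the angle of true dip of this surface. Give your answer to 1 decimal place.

19.5°

Two edge vectors: TP-A→TP-B = (-399, 119, -128.6), TP-A→TP-C = (-345, -212, -135.1).
Normal n = (TP-A→TP-B) × (TP-A→TP-C) = (-43340.1, -9537.9, 125643).
So ∂z/∂x = −n_x/n_z = 0.34495 and ∂z/∂y = −n_y/n_z = 0.07591.
Gradient magnitude |∇z| = √(a² + b²) = √(0.11899 + 0.00576) = 0.35320.
True dip = arctan(0.35320) = 19.5°, dipping toward WSW (azimuth ≈ 258°).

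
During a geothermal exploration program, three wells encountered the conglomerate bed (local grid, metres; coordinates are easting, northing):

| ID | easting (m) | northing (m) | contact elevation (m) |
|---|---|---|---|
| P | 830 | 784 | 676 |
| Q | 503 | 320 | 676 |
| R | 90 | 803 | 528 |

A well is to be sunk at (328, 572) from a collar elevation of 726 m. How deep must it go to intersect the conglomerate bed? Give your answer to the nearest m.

Let the plane be z = a·easting + b·northing + c.
Q−P: −327a − 464b = 0;  R−P: −740a + 19b = −148.
Solving gives a = 0.19645, b = −0.13844.
Then c = 676 − a·830 − b·784 = 621.49.
At (328, 572): z_contact = 64.4 − 79.2 + 621.49 = 606.7 m.
Depth below ground = 726 − 606.7 = 119 m.

119 m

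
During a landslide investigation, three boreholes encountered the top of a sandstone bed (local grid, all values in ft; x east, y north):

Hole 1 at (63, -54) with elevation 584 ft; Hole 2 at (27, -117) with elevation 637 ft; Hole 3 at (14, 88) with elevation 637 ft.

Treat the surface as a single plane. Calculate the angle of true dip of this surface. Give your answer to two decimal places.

Two edge vectors: Hole 1→Hole 2 = (-36, -63, 53), Hole 1→Hole 3 = (-49, 142, 53).
Normal n = (Hole 1→Hole 2) × (Hole 1→Hole 3) = (-10865, -689, -8199).
So ∂z/∂x = −n_x/n_z = −1.32516 and ∂z/∂y = −n_y/n_z = −0.08403.
Gradient magnitude |∇z| = √(a² + b²) = √(1.75605 + 0.00706) = 1.32782.
True dip = arctan(1.32782) = 53.02°, dipping toward E (azimuth ≈ 086°).

53.02°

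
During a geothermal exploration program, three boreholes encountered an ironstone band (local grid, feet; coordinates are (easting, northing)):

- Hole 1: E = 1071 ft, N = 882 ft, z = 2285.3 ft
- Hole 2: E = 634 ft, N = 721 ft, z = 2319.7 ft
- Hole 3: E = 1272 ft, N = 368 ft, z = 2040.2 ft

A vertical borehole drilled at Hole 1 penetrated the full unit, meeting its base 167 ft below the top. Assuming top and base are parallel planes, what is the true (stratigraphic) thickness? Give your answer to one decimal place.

Let the plane be z = a·E + b·N + c.
Hole 2−Hole 1: −437a − 161b = 34.4;  Hole 3−Hole 1: 201a − 514b = −245.1.
Solving gives a = −0.22236, b = 0.38989.
|∇z| = √(a²+b²) = 0.44885, so dip δ = arctan(0.44885) = 24.17°.
True thickness = vertical thickness × cos δ = 167 × cos 24.17° = 152.4 ft.

152.4 ft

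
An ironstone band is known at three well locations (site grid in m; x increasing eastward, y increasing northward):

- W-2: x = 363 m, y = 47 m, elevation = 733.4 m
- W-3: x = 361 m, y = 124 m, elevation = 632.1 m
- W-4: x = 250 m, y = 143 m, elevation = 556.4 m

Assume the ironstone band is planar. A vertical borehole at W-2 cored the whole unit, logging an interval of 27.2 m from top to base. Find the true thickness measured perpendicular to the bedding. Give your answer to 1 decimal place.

15.9 m

Let the plane be z = a·x + b·y + c.
W-3−W-2: −2a + 77b = −101.3;  W-4−W-2: −113a + 96b = −177.
Solving gives a = 0.45883, b = −1.30367.
|∇z| = √(a²+b²) = 1.38205, so dip δ = arctan(1.38205) = 54.11°.
True thickness = vertical thickness × cos δ = 27.2 × cos 54.11° = 15.9 m.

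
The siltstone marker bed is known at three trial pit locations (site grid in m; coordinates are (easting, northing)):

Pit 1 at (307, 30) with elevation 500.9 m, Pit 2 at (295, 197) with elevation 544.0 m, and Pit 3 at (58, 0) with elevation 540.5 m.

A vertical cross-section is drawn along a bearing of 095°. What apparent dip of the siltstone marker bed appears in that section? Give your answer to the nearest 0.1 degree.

11.8°

Two edge vectors: Pit 1→Pit 2 = (-12, 167, 43.1), Pit 1→Pit 3 = (-249, -30, 39.6).
Normal n = (Pit 1→Pit 2) × (Pit 1→Pit 3) = (7906.2, -10256.7, 41943).
So ∂z/∂E = −n_x/n_z = −0.18850 and ∂z/∂N = −n_y/n_z = 0.24454.
Unit vector along 095° is (sin 95°, cos 95°) = (0.9962, -0.0872).
Slope in that direction = a·(0.9962) + b·(-0.0872) = −0.20909.
Apparent dip = arctan|0.20909| = 11.8° (true dip is 17.2°, so apparent ≤ true as expected).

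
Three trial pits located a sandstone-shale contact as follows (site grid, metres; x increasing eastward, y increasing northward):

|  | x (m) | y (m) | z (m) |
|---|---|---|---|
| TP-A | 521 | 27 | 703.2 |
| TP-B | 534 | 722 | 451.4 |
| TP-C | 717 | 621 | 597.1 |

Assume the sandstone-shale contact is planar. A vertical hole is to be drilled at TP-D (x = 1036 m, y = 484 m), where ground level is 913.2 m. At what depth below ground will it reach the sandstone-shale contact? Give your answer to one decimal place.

Let the plane be z = a·x + b·y + c.
TP-B−TP-A: 13a + 695b = −251.8;  TP-C−TP-A: 196a + 594b = −106.1.
Solving gives a = 0.590124, b = −0.373340.
Then c = 703.2 − a·521 − b·27 = 405.83.
At (1036, 484): z_contact = 611.37 − 180.70 + 405.83 = 836.50 m.
Depth below ground = 913.2 − 836.50 = 76.7 m.

76.7 m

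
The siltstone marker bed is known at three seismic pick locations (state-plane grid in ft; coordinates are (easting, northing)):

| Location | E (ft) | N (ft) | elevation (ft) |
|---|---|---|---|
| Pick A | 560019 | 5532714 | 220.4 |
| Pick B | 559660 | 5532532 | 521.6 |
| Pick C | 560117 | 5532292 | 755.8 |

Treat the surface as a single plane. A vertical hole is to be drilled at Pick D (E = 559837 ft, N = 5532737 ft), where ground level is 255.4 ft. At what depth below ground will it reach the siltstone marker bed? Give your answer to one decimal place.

33.2 ft

Let the plane be z = a·E + b·N + c.
Pick B−Pick A: −359a − 182b = 301.2;  Pick C−Pick A: 98a − 422b = 535.4.
Solving gives a = −0.175178050, b = −1.309401538.
Then c = 220.4 − a·560019 − b·5532714 = 7342867.66.
At (559837, 5532737): z_contact = −98071.15 − 7244574.34 + 7342867.66 = 222.17 ft.
Depth below ground = 255.4 − 222.17 = 33.2 ft.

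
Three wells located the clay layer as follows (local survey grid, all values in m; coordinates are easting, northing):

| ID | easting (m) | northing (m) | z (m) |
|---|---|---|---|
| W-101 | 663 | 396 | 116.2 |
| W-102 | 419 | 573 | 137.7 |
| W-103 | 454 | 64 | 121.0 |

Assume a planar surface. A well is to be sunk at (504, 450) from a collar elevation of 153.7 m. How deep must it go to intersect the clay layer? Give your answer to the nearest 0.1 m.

Two edge vectors: W-101→W-102 = (-244, 177, 21.5), W-101→W-103 = (-209, -332, 4.8).
Normal n = (W-101→W-102) × (W-101→W-103) = (7987.6, -3322.3, 118001).
So ∂z/∂easting = −n_x/n_z = −0.06769 and ∂z/∂northing = −n_y/n_z = 0.02815.
Intercept c from W-101: 116.2 + 44.88 − 11.15 = 149.93.
At (504, 450): z_contact = −34.12 + 12.67 + 149.93 = 128.48 m.
Depth below ground = 153.7 − 128.48 = 25.2 m.

25.2 m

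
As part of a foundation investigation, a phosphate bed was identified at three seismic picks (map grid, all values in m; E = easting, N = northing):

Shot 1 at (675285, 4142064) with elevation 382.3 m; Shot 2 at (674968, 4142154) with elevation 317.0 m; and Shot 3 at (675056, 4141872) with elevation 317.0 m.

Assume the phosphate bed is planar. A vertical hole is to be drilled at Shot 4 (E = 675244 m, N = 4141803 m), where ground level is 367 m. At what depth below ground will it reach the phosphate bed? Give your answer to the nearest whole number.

12 m

Two edge vectors: Shot 1→Shot 2 = (-317, 90, -65.3), Shot 1→Shot 3 = (-229, -192, -65.3).
Normal n = (Shot 1→Shot 2) × (Shot 1→Shot 3) = (-18414.6, -5746.4, 81474).
So ∂z/∂E = −n_x/n_z = 0.22601812 and ∂z/∂N = −n_y/n_z = 0.07053048.
Intercept c from Shot 1: 382.3 − 152626.64 − 292141.75 = −444386.09.
At (675244, 4141803): z_contact = 152617.4 + 292123.3 − 444386.09 = 354.6 m.
Depth below ground = 367 − 354.6 = 12 m.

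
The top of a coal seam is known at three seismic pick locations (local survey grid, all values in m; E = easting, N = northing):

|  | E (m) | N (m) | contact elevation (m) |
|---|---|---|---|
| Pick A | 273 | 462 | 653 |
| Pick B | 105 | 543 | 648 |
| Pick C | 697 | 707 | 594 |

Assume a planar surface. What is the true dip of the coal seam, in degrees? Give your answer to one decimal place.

9.4°

Two edge vectors: Pick A→Pick B = (-168, 81, -5), Pick A→Pick C = (424, 245, -59).
Normal n = (Pick A→Pick B) × (Pick A→Pick C) = (-3554, -12032, -75504).
So ∂z/∂E = −n_x/n_z = −0.04707 and ∂z/∂N = −n_y/n_z = −0.15936.
Gradient magnitude |∇z| = √(a² + b²) = √(0.00222 + 0.02539) = 0.16616.
True dip = arctan(0.16616) = 9.4°, dipping toward NNE (azimuth ≈ 016°).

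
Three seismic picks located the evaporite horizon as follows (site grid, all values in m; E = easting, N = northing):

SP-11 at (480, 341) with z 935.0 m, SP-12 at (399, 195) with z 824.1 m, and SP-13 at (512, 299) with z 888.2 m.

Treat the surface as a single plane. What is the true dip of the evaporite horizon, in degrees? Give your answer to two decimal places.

Let the plane be z = a·E + b·N + c.
SP-12−SP-11: −81a − 146b = −110.9;  SP-13−SP-11: 32a − 42b = −46.8.
Solving gives a = −0.26938, b = 0.90904.
Gradient magnitude |∇z| = √(a² + b²) = √(0.07257 + 0.82636) = 0.94812.
True dip = arctan(0.94812) = 43.47°, dipping toward SSE (azimuth ≈ 163°).

43.47°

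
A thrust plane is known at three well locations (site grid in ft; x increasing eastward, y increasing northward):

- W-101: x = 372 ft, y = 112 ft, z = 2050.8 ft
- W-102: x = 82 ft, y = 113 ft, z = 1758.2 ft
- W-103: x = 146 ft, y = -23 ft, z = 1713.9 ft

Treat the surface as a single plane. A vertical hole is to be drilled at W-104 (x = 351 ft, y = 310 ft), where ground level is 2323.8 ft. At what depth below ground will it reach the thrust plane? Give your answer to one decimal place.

Two edge vectors: W-101→W-102 = (-290, 1, -292.6), W-101→W-103 = (-226, -135, -336.9).
Normal n = (W-101→W-102) × (W-101→W-103) = (-39837.9, -31573.4, 39376).
So ∂z/∂x = −n_x/n_z = 1.01173 and ∂z/∂y = −n_y/n_z = 0.80184.
Intercept c from W-101: 2050.8 − 376.36 − 89.81 = 1584.63.
At (351, 310): z_contact = 355.12 + 248.57 + 1584.63 = 2188.32 ft.
Depth below ground = 2323.8 − 2188.32 = 135.5 ft.

135.5 ft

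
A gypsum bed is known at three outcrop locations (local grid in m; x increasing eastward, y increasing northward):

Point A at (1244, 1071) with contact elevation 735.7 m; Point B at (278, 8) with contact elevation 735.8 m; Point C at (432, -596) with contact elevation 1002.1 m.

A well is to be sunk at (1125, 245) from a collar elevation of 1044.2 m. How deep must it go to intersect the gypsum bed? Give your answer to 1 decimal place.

Two edge vectors: Point A→Point B = (-966, -1063, 0.1), Point A→Point C = (-812, -1667, 266.4).
Normal n = (Point A→Point B) × (Point A→Point C) = (-283016.5, 257261.2, 747166).
So ∂z/∂x = −n_x/n_z = 0.378787 and ∂z/∂y = −n_y/n_z = −0.344316.
Intercept c from Point A: 735.7 − 471.21 + 368.76 = 633.25.
At (1125, 245): z_contact = 426.13 − 84.36 + 633.25 = 975.03 m.
Depth below ground = 1044.2 − 975.03 = 69.2 m.

69.2 m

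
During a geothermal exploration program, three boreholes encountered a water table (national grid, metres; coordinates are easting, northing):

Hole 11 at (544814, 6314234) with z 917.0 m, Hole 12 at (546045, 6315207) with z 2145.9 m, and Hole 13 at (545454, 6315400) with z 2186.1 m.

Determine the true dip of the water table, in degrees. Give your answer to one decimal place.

Two edge vectors: Hole 11→Hole 12 = (1231, 973, 1228.9), Hole 11→Hole 13 = (640, 1166, 1269.1).
Normal n = (Hole 11→Hole 12) × (Hole 11→Hole 13) = (-198063.1, -775766.1, 812626).
So ∂z/∂easting = −n_x/n_z = 0.24373 and ∂z/∂northing = −n_y/n_z = 0.95464.
Gradient magnitude |∇z| = √(a² + b²) = √(0.05941 + 0.91134) = 0.98526.
True dip = arctan(0.98526) = 44.6°, dipping toward SSW (azimuth ≈ 194°).

44.6°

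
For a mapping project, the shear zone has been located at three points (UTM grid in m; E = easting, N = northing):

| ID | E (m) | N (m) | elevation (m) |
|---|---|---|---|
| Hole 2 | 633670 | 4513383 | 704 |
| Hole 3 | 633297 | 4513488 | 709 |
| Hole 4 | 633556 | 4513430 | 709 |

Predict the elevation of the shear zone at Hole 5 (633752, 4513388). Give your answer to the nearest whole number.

709 m

Let the plane be z = a·E + b·N + c.
Hole 3−Hole 2: −373a + 105b = 5;  Hole 4−Hole 2: −114a + 47b = 5.
Solving gives a = 0.05214889, b = 0.23287179.
Then c = 704 − a·633670 − b·4513383 = −1083380.75.
At (633752, 4513388): z = 33049.5 + 1051040.7 − 1083380.75 = 709.4 m.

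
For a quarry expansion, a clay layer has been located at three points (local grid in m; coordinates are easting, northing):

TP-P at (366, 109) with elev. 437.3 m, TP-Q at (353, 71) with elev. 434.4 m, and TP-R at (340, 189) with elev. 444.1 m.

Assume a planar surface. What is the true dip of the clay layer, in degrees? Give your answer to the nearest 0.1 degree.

Two edge vectors: TP-P→TP-Q = (-13, -38, -2.9), TP-P→TP-R = (-26, 80, 6.8).
Normal n = (TP-P→TP-Q) × (TP-P→TP-R) = (-26.4, 163.8, -2028).
So ∂z/∂easting = −n_x/n_z = −0.01302 and ∂z/∂northing = −n_y/n_z = 0.08077.
Gradient magnitude |∇z| = √(a² + b²) = √(0.00017 + 0.00652) = 0.08181.
True dip = arctan(0.08181) = 4.7°, dipping toward S (azimuth ≈ 171°).

4.7°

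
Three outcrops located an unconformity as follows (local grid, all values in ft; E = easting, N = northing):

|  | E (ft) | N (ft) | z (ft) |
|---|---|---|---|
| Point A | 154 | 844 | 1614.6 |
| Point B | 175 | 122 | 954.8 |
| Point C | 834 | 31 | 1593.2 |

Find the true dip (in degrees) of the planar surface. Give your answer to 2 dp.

Let the plane be z = a·E + b·N + c.
Point B−Point A: 21a − 722b = −659.8;  Point C−Point A: 680a − 813b = −21.4.
Solving gives a = 1.09935, b = 0.94583.
Gradient magnitude |∇z| = √(a² + b²) = √(1.20857 + 0.89459) = 1.45022.
True dip = arctan(1.45022) = 55.41°, dipping toward SW (azimuth ≈ 229°).

55.41°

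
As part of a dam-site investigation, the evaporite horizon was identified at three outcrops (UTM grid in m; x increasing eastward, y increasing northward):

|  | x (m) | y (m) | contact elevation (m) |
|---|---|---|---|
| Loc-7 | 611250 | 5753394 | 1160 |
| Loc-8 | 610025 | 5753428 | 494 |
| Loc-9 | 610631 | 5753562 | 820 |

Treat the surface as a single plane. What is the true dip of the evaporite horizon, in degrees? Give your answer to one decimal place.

28.5°

Let the plane be z = a·x + b·y + c.
Loc-8−Loc-7: −1225a + 34b = −666;  Loc-9−Loc-7: −619a + 168b = −340.
Solving gives a = 0.54304, b = −0.02298.
Gradient magnitude |∇z| = √(a² + b²) = √(0.29489 + 0.00053) = 0.54352.
True dip = arctan(0.54352) = 28.5°, dipping toward W (azimuth ≈ 272°).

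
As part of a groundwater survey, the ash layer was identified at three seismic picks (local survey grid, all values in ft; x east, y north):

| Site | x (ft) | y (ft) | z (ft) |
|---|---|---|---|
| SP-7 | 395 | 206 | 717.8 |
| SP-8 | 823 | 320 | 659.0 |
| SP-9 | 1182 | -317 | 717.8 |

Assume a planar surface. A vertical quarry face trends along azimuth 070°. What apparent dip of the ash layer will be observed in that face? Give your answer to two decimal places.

Two edge vectors: SP-7→SP-8 = (428, 114, -58.8), SP-7→SP-9 = (787, -523, 0).
Normal n = (SP-7→SP-8) × (SP-7→SP-9) = (-30752.4, -46275.6, -313562).
So ∂z/∂x = −n_x/n_z = −0.09807 and ∂z/∂y = −n_y/n_z = −0.14758.
Unit vector along 070° is (sin 70°, cos 70°) = (0.9397, 0.3420).
Slope in that direction = a·(0.9397) + b·(0.3420) = −0.14264.
Apparent dip = arctan|0.14264| = 8.12° (true dip is 10.0°, so apparent ≤ true as expected).

8.12°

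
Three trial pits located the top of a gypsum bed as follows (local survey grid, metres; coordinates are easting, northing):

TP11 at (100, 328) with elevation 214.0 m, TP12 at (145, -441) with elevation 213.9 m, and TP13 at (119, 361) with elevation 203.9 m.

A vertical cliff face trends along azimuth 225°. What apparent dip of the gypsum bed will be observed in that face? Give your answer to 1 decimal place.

Two edge vectors: TP11→TP12 = (45, -769, -0.1), TP11→TP13 = (19, 33, -10.1).
Normal n = (TP11→TP12) × (TP11→TP13) = (7770.2, 452.6, 16096).
So ∂z/∂easting = −n_x/n_z = −0.48274 and ∂z/∂northing = −n_y/n_z = −0.02812.
Unit vector along 225° is (sin 225°, cos 225°) = (-0.7071, -0.7071).
Slope in that direction = a·(-0.7071) + b·(-0.7071) = 0.36123.
Apparent dip = arctan|0.36123| = 19.9° (true dip is 25.8°, so apparent ≤ true as expected).

19.9°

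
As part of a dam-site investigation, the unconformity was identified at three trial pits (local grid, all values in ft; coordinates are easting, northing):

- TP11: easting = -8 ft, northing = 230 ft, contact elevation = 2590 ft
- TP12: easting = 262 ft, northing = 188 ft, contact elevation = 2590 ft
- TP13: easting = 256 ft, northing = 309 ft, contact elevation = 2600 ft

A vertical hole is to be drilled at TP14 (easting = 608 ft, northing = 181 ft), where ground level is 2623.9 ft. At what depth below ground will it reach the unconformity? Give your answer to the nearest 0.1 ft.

30.0 ft

Two edge vectors: TP11→TP12 = (270, -42, 0), TP11→TP13 = (264, 79, 10).
Normal n = (TP11→TP12) × (TP11→TP13) = (-420, -2700, 32418).
So ∂z/∂easting = −n_x/n_z = 0.01296 and ∂z/∂northing = −n_y/n_z = 0.08329.
Intercept c from TP11: 2590 + 0.10 − 19.16 = 2570.95.
At (608, 181): z_contact = 7.88 + 15.07 + 2570.95 = 2593.90 ft.
Depth below ground = 2623.9 − 2593.90 = 30.0 ft.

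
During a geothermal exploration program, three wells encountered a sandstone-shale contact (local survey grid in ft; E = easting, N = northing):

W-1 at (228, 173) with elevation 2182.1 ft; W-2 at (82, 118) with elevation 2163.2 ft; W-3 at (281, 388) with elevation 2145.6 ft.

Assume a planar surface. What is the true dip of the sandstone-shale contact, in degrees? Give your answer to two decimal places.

Two edge vectors: W-1→W-2 = (-146, -55, -18.9), W-1→W-3 = (53, 215, -36.5).
Normal n = (W-1→W-2) × (W-1→W-3) = (6071, -6330.7, -28475).
So ∂z/∂E = −n_x/n_z = 0.21320 and ∂z/∂N = −n_y/n_z = −0.22232.
Gradient magnitude |∇z| = √(a² + b²) = √(0.04546 + 0.04943) = 0.30803.
True dip = arctan(0.30803) = 17.12°, dipping toward NW (azimuth ≈ 316°).

17.12°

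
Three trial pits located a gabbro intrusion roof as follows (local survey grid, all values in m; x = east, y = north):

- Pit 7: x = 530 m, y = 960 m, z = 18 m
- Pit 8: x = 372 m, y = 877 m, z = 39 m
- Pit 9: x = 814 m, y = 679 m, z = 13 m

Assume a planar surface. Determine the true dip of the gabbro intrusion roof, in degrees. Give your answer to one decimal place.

6.8°

Two edge vectors: Pit 7→Pit 8 = (-158, -83, 21), Pit 7→Pit 9 = (284, -281, -5).
Normal n = (Pit 7→Pit 8) × (Pit 7→Pit 9) = (6316, 5174, 67970).
So ∂z/∂x = −n_x/n_z = −0.09292 and ∂z/∂y = −n_y/n_z = −0.07612.
Gradient magnitude |∇z| = √(a² + b²) = √(0.00863 + 0.00579) = 0.12012.
True dip = arctan(0.12012) = 6.8°, dipping toward NE (azimuth ≈ 051°).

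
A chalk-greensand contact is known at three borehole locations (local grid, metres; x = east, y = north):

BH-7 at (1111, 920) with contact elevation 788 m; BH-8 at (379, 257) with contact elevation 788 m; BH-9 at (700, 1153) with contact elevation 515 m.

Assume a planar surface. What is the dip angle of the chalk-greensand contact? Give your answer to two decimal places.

Let the plane be z = a·x + b·y + c.
BH-8−BH-7: −732a − 663b = 0;  BH-9−BH-7: −411a + 233b = −273.
Solving gives a = 0.40853, b = −0.45105.
Gradient magnitude |∇z| = √(a² + b²) = √(0.16690 + 0.20344) = 0.60856.
True dip = arctan(0.60856) = 31.32°, dipping toward NW (azimuth ≈ 318°).

31.32°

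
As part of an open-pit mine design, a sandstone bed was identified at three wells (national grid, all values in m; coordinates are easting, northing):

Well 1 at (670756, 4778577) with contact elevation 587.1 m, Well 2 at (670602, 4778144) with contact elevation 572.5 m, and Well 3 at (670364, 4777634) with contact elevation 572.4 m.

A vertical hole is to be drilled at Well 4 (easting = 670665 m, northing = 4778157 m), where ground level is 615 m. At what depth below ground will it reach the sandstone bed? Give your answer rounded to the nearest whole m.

60 m

Two edge vectors: Well 1→Well 2 = (-154, -433, -14.6), Well 1→Well 3 = (-392, -943, -14.7).
Normal n = (Well 1→Well 2) × (Well 1→Well 3) = (-7402.7, 3459.4, -24514).
So ∂z/∂easting = −n_x/n_z = −0.30197846 and ∂z/∂northing = −n_y/n_z = 0.14111936.
Intercept c from Well 1: 587.1 + 202553.86 − 674349.73 = −471208.76.
At (670665, 4778157): z_contact = −202526.4 + 674290.5 − 471208.76 = 555.3 m.
Depth below ground = 615 − 555.3 = 60 m.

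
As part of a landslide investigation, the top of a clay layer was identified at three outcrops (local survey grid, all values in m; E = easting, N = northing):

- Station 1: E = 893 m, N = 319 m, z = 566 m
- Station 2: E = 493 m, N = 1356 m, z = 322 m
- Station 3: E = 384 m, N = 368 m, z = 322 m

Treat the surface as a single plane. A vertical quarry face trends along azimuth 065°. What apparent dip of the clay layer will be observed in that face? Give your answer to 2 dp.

22.18°

Let the plane be z = a·E + b·N + c.
Station 2−Station 1: −400a + 1037b = −244;  Station 3−Station 1: −509a + 49b = −244.
Solving gives a = 0.47433, b = −0.05233.
Unit vector along 065° is (sin 65°, cos 65°) = (0.9063, 0.4226).
Slope in that direction = a·(0.9063) + b·(0.4226) = 0.40778.
Apparent dip = arctan|0.40778| = 22.18° (true dip is 25.5°, so apparent ≤ true as expected).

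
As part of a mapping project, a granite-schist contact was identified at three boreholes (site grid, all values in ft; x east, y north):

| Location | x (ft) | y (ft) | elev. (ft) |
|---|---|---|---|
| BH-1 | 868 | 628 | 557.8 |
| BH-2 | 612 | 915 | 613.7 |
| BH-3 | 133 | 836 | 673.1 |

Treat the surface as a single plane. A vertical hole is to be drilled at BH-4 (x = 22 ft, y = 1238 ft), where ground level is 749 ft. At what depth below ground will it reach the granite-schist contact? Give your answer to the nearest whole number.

31 ft

Two edge vectors: BH-1→BH-2 = (-256, 287, 55.9), BH-1→BH-3 = (-735, 208, 115.3).
Normal n = (BH-1→BH-2) × (BH-1→BH-3) = (21463.9, -11569.7, 157697).
So ∂z/∂x = −n_x/n_z = −0.13611 and ∂z/∂y = −n_y/n_z = 0.07337.
Intercept c from BH-1: 557.8 + 118.14 − 46.07 = 629.87.
At (22, 1238): z_contact = −3.0 + 90.8 + 629.87 = 717.7 ft.
Depth below ground = 749 − 717.7 = 31 ft.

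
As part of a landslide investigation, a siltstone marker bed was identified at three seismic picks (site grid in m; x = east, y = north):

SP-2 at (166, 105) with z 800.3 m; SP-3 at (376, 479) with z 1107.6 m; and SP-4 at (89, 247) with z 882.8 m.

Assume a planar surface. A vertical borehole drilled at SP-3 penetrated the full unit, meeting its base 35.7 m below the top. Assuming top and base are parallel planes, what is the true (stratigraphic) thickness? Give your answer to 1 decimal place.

Two edge vectors: SP-2→SP-3 = (210, 374, 307.3), SP-2→SP-4 = (-77, 142, 82.5).
Normal n = (SP-2→SP-3) × (SP-2→SP-4) = (-12781.6, -40987.1, 58618).
So ∂z/∂x = −n_x/n_z = 0.21805 and ∂z/∂y = −n_y/n_z = 0.69922.
|∇z| = √(a²+b²) = 0.73243, so dip δ = arctan(0.73243) = 36.22°.
True thickness = vertical thickness × cos δ = 35.7 × cos 36.22° = 28.8 m.

28.8 m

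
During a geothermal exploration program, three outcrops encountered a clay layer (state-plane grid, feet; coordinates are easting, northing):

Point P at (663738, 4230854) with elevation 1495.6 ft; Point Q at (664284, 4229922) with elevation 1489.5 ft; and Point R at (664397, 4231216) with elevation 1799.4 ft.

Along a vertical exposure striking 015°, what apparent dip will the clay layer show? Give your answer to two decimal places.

16.26°

Let the plane be z = a·easting + b·northing + c.
Point Q−Point P: 546a − 932b = −6.1;  Point R−Point P: 659a + 362b = 303.8.
Solving gives a = 0.34605, b = 0.20927.
Unit vector along 015° is (sin 15°, cos 15°) = (0.2588, 0.9659).
Slope in that direction = a·(0.2588) + b·(0.9659) = 0.29170.
Apparent dip = arctan|0.29170| = 16.26° (true dip is 22.0°, so apparent ≤ true as expected).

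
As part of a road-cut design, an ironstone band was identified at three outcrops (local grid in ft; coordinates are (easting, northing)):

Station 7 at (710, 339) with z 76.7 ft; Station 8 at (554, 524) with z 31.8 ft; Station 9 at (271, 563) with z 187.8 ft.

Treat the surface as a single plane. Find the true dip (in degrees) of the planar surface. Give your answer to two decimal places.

46.08°

Let the plane be z = a·E + b·N + c.
Station 8−Station 7: −156a + 185b = −44.9;  Station 9−Station 7: −439a + 224b = 111.1.
Solving gives a = −0.66156, b = −0.80056.
Gradient magnitude |∇z| = √(a² + b²) = √(0.43766 + 0.64090) = 1.03854.
True dip = arctan(1.03854) = 46.08°, dipping toward NE (azimuth ≈ 040°).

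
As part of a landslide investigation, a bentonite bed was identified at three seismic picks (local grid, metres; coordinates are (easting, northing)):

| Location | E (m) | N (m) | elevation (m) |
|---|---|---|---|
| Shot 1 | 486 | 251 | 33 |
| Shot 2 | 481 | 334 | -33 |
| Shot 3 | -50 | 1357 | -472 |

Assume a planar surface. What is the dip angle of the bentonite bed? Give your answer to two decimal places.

49.26°

Let the plane be z = a·E + b·N + c.
Shot 2−Shot 1: −5a + 83b = −66;  Shot 3−Shot 1: −536a + 1106b = −505.
Solving gives a = −0.79781, b = −0.84324.
Gradient magnitude |∇z| = √(a² + b²) = √(0.63650 + 0.71106) = 1.16084.
True dip = arctan(1.16084) = 49.26°, dipping toward NE (azimuth ≈ 043°).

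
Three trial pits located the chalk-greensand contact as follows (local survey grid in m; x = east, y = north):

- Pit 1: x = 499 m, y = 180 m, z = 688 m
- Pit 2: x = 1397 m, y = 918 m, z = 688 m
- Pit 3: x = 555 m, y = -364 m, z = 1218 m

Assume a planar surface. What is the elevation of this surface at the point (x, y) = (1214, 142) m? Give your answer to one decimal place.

1250.0 m

Two edge vectors: Pit 1→Pit 2 = (898, 738, 0), Pit 1→Pit 3 = (56, -544, 530).
Normal n = (Pit 1→Pit 2) × (Pit 1→Pit 3) = (391140, -475940, -529840).
So ∂z/∂x = −n_x/n_z = 0.738223 and ∂z/∂y = −n_y/n_z = −0.898271.
Intercept c from Pit 1: 688 − 368.37 + 161.69 = 481.32.
At (1214, 142): z = 896.2 − 127.6 + 481.32 = 1250.0 m.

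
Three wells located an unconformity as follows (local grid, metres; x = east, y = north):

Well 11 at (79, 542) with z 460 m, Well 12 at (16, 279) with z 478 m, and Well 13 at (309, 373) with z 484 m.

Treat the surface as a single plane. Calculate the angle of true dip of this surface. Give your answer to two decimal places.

5.24°

Let the plane be z = a·x + b·y + c.
Well 12−Well 11: −63a − 263b = 18;  Well 13−Well 11: 230a − 169b = 24.
Solving gives a = 0.04597, b = −0.07945.
Gradient magnitude |∇z| = √(a² + b²) = √(0.00211 + 0.00631) = 0.09179.
True dip = arctan(0.09179) = 5.24°, dipping toward NNW (azimuth ≈ 330°).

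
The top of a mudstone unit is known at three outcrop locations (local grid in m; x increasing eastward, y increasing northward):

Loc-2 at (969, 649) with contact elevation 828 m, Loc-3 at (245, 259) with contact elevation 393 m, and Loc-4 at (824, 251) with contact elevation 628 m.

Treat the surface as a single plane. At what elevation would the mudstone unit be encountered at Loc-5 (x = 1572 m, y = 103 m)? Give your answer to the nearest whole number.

883 m

Let the plane be z = a·x + b·y + c.
Loc-3−Loc-2: −724a − 390b = −435;  Loc-4−Loc-2: −145a − 398b = −200.
Solving gives a = 0.41075, b = 0.35287.
Then c = 828 − a·969 − b·649 = 200.97.
At (1572, 103): z = 645.7 + 36.3 + 200.97 = 883.0 m.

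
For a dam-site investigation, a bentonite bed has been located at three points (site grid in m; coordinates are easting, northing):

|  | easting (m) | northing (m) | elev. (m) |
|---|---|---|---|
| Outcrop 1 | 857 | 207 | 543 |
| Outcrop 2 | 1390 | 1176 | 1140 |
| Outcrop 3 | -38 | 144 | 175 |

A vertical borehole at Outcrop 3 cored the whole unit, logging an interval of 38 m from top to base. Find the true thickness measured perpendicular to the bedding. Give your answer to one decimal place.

33.2 m

Two edge vectors: Outcrop 1→Outcrop 2 = (533, 969, 597), Outcrop 1→Outcrop 3 = (-895, -63, -368).
Normal n = (Outcrop 1→Outcrop 2) × (Outcrop 1→Outcrop 3) = (-318981, -338171, 833676).
So ∂z/∂easting = −n_x/n_z = 0.38262 and ∂z/∂northing = −n_y/n_z = 0.40564.
|∇z| = √(a²+b²) = 0.55762, so dip δ = arctan(0.55762) = 29.14°.
True thickness = vertical thickness × cos δ = 38 × cos 29.14° = 33.2 m.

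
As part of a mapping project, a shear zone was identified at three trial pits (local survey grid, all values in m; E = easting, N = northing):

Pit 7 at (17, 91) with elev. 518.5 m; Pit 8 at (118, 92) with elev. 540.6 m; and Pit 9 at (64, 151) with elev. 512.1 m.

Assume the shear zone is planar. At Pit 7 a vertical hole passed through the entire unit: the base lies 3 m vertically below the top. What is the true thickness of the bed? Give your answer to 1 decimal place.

Let the plane be z = a·E + b·N + c.
Pit 8−Pit 7: 101a + 1b = 22.1;  Pit 9−Pit 7: 47a + 60b = −6.4.
Solving gives a = 0.22159, b = −0.28024.
|∇z| = √(a²+b²) = 0.35726, so dip δ = arctan(0.35726) = 19.66°.
True thickness = vertical thickness × cos δ = 3 × cos 19.66° = 2.8 m.

2.8 m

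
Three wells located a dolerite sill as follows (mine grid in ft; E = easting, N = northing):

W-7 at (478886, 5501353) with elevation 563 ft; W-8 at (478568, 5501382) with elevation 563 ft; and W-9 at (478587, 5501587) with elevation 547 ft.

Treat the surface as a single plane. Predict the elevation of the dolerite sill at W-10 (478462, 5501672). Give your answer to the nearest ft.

Let the plane be z = a·E + b·N + c.
W-8−W-7: −318a + 29b = 0;  W-9−W-7: −299a + 234b = −16.
Solving gives a = −0.00705800, b = −0.07739462.
Then c = 563 − a·478886 − b·5501353 = 429718.13.
At (478462, 5501672): z = −3377.0 − 425799.8 + 429718.13 = 541.3 ft.

541 ft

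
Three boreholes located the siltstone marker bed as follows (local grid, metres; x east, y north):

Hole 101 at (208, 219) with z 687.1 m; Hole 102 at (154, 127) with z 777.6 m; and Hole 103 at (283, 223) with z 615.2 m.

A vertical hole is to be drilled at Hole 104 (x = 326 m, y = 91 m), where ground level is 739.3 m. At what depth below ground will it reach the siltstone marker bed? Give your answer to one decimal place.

107.0 m

Two edge vectors: Hole 101→Hole 102 = (-54, -92, 90.5), Hole 101→Hole 103 = (75, 4, -71.9).
Normal n = (Hole 101→Hole 102) × (Hole 101→Hole 103) = (6252.8, 2904.9, 6684).
So ∂z/∂x = −n_x/n_z = −0.93549 and ∂z/∂y = −n_y/n_z = −0.43461.
Intercept c from Hole 101: 687.1 + 194.58 + 95.18 = 976.86.
At (326, 91): z_contact = −304.97 − 39.55 + 976.86 = 632.34 m.
Depth below ground = 739.3 − 632.34 = 107.0 m.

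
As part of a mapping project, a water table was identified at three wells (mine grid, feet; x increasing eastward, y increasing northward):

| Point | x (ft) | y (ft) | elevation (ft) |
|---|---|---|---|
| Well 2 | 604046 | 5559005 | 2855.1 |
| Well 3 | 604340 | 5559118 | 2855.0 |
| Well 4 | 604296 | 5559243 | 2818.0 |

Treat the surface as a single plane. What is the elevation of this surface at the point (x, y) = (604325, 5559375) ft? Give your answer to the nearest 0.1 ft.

Two edge vectors: Well 2→Well 3 = (294, 113, -0.1), Well 2→Well 4 = (250, 238, -37.1).
Normal n = (Well 2→Well 3) × (Well 2→Well 4) = (-4168.5, 10882.4, 41722).
So ∂z/∂x = −n_x/n_z = 0.099911318 and ∂z/∂y = −n_y/n_z = −0.260831216.
Intercept c from Well 2: 2855.1 − 60351.03 + 1449962.03 = 1392466.10.
At (604325, 5559375): z = 60378.9 − 1450058.5 + 1392466.10 = 2786.5 ft.

2786.5 ft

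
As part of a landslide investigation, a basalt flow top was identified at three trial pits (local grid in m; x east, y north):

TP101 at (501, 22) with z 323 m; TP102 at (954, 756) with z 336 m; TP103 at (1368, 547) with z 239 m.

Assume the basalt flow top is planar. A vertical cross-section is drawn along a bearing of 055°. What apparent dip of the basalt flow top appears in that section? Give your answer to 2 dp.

Let the plane be z = a·x + b·y + c.
TP102−TP101: 453a + 734b = 13;  TP103−TP101: 867a + 525b = −84.
Solving gives a = −0.17182, b = 0.12376.
Unit vector along 055° is (sin 55°, cos 55°) = (0.8192, 0.5736).
Slope in that direction = a·(0.8192) + b·(0.5736) = −0.06977.
Apparent dip = arctan|0.06977| = 3.99° (true dip is 12.0°, so apparent ≤ true as expected).

3.99°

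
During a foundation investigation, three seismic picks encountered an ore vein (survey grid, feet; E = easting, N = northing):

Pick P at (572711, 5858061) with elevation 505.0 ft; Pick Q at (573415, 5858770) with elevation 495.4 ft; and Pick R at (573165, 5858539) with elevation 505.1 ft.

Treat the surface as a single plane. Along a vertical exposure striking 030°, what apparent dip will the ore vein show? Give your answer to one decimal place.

Two edge vectors: Pick P→Pick Q = (704, 709, -9.6), Pick P→Pick R = (454, 478, 0.1).
Normal n = (Pick P→Pick Q) × (Pick P→Pick R) = (4659.7, -4428.8, 14626).
So ∂z/∂E = −n_x/n_z = −0.31859 and ∂z/∂N = −n_y/n_z = 0.30280.
Unit vector along 030° is (sin 30°, cos 30°) = (0.5000, 0.8660).
Slope in that direction = a·(0.5000) + b·(0.8660) = 0.10294.
Apparent dip = arctan|0.10294| = 5.9° (true dip is 23.7°, so apparent ≤ true as expected).

5.9°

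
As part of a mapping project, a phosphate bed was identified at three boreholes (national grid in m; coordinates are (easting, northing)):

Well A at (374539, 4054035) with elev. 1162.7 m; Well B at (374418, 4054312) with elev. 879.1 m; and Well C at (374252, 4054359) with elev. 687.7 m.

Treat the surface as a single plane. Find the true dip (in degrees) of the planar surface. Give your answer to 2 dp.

48.99°

Two edge vectors: Well A→Well B = (-121, 277, -283.6), Well A→Well C = (-287, 324, -475).
Normal n = (Well A→Well B) × (Well A→Well C) = (-39688.6, 23918.2, 40295).
So ∂z/∂E = −n_x/n_z = 0.98495 and ∂z/∂N = −n_y/n_z = −0.59358.
Gradient magnitude |∇z| = √(a² + b²) = √(0.97013 + 0.35233) = 1.14998.
True dip = arctan(1.14998) = 48.99°, dipping toward WNW (azimuth ≈ 301°).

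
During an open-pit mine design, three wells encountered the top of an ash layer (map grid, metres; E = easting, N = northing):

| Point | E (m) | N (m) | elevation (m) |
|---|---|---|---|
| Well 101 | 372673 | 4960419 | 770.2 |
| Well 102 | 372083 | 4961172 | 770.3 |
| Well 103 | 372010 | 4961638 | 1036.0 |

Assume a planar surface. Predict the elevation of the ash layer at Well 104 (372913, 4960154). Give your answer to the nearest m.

Two edge vectors: Well 101→Well 102 = (-590, 753, 0.1), Well 101→Well 103 = (-663, 1219, 265.8).
Normal n = (Well 101→Well 102) × (Well 101→Well 103) = (200025.5, 156755.7, -219971).
So ∂z/∂E = −n_x/n_z = 0.90932668 and ∂z/∂N = −n_y/n_z = 0.71261985.
Intercept c from Well 101: 770.2 − 338881.50 − 3534893.02 = −3873004.32.
At (372913, 4960154): z = 339099.7 + 3534704.2 − 3873004.32 = 799.6 m.

800 m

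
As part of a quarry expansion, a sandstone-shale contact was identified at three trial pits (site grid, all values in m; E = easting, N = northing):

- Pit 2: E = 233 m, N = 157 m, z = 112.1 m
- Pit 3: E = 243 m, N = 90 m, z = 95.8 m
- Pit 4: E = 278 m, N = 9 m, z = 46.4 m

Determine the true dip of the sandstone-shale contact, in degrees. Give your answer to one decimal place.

52.4°

Let the plane be z = a·E + b·N + c.
Pit 3−Pit 2: 10a − 67b = −16.3;  Pit 4−Pit 2: 45a − 148b = −65.7.
Solving gives a = −1.29609, b = 0.04984.
Gradient magnitude |∇z| = √(a² + b²) = √(1.67985 + 0.00248) = 1.29705.
True dip = arctan(1.29705) = 52.4°, dipping toward E (azimuth ≈ 092°).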